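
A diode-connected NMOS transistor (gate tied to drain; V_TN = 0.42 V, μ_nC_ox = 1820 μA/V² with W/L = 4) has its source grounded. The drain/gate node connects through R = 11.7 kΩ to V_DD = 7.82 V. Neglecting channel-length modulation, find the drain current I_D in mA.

With gate tied to drain, V_GS = V_DS ≥ V_GS − V_TN, so the device is in saturation.
k_n = μ_nC_ox · (W/L) = 7.28 mA/V².
KCL at the drain: ½ k_n (V_GS − V_TN)² = (V_DD − V_GS)/R.
Let x = V_GS − 0.42. Then 42.6 x² + x − 7.4 = 0, giving x = 0.405 V (positive root), so V_GS = 0.825 V.
I_D = (V_DD − V_GS)/R = (7.82 − 0.825) / 11.7 = 0.598 mA.

I_D = 0.598 mA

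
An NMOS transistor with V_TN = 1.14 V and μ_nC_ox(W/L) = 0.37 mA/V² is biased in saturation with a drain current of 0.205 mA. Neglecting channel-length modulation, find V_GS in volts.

In saturation I_D = ½ k_n (V_GS − V_TN)², so V_GS − V_TN = √(2 I_D / k_n) = √(2 × 0.205 / 0.37) = 1.05 V.
V_GS = 1.14 + 1.05 = 2.19 V.

V_GS = 2.19 V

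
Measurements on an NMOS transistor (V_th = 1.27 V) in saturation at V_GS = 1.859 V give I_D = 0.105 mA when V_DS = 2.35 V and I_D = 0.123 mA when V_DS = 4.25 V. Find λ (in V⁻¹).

λ = 0.115 V⁻¹

With V_GS fixed, I_D ∝ (1 + λ V_DS) in saturation, so I_D2/I_D1 = (1 + λ V_DS2)/(1 + λ V_DS1).
0.123/0.105 = 1.171 = (1 + 4.25 λ)/(1 + 2.35 λ).
Solving: λ (I_D1 V_DS2 − I_D2 V_DS1) = I_D2 − I_D1, so λ = (0.123 − 0.105) / (0.105 × 4.25 − 0.123 × 2.35) = 0.018 / 0.157 = 0.115 V⁻¹.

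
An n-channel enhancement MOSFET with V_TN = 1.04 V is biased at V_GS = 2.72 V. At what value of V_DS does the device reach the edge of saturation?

V_DS,sat = 1.68 V

The boundary between triode and saturation is V_DS = V_GS − V_TN = V_ov.
V_ov = 2.72 − 1.04 = 1.68 V.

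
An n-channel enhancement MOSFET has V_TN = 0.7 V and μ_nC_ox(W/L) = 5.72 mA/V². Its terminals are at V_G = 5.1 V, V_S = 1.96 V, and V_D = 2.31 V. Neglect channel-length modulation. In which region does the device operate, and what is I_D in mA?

V_GS = V_G − V_S = 5.1 − 1.96 = 3.14 V; V_DS = V_D − V_S = 2.31 − 1.96 = 0.35 V.
V_ov = V_GS − V_TN = 3.14 − 0.7 = 2.44 V.
Since V_DS = 0.35 V < V_ov = 2.44 V, the device is in the triode region.
I_D = k_n [V_ov · V_DS − ½ V_DS²] = 5.72 × [2.44 × 0.35 − 0.5 × 0.35²] = 4.53 mA.

Triode; I_D = 4.53 mA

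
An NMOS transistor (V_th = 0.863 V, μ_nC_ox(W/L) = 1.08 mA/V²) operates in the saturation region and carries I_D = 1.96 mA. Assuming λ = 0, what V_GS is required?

In saturation I_D = ½ k_n (V_GS − V_th)², so V_GS − V_th = √(2 I_D / k_n) = √(2 × 1.96 / 1.08) = 1.91 V.
V_GS = 0.863 + 1.91 = 2.77 V.

V_GS = 2.77 V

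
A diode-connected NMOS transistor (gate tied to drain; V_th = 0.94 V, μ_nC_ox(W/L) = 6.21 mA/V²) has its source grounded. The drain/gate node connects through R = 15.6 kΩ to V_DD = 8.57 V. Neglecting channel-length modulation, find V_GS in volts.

With gate tied to drain, V_GS = V_DS ≥ V_GS − V_th, so the device is in saturation.
KCL at the drain: ½ k_n (V_GS − V_th)² = (V_DD − V_GS)/R.
Let x = V_GS − 0.94. Then 48.4 x² + x − 7.63 = 0, giving x = 0.387 V (positive root), so V_GS = 1.33 V.
I_D = (V_DD − V_GS)/R = (8.57 − 1.33) / 15.6 = 0.464 mA.

V_GS = 1.33 V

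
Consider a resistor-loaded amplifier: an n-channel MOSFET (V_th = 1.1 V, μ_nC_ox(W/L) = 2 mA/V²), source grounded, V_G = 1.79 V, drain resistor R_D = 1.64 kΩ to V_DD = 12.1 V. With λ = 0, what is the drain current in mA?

I_D = 0.476 mA

V_GS = V_G = 1.79 V, so V_ov = 1.79 − 1.1 = 0.69 V.
Assume saturation: I_D = ½ k_n V_ov² = 0.5 × 2 × 0.69² = 0.476 mA, giving V_DS = V_DD − I_D R_D = 12.1 − 0.476 × 1.64 = 11.3 V.
V_DS = 11.3 V ≥ V_ov = 0.69 V, confirming saturation.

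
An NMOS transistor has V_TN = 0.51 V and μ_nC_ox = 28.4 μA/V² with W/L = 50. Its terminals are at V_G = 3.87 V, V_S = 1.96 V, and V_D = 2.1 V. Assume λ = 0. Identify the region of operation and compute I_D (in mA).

Triode; I_D = 0.264 mA

V_GS = V_G − V_S = 3.87 − 1.96 = 1.91 V; V_DS = V_D − V_S = 2.1 − 1.96 = 0.14 V.
k_n = μ_nC_ox · (W/L) = 1.42 mA/V².
V_ov = V_GS − V_TN = 1.91 − 0.51 = 1.4 V.
Since V_DS = 0.14 V < V_ov = 1.4 V, the device is in the triode region.
I_D = k_n [V_ov · V_DS − ½ V_DS²] = 1.42 × [1.4 × 0.14 − 0.5 × 0.14²] = 0.264 mA.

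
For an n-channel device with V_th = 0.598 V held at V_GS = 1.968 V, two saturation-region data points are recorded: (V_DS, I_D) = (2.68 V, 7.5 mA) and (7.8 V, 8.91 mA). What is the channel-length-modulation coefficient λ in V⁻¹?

With V_GS fixed, I_D ∝ (1 + λ V_DS) in saturation, so I_D2/I_D1 = (1 + λ V_DS2)/(1 + λ V_DS1).
8.91/7.5 = 1.188 = (1 + 7.8 λ)/(1 + 2.68 λ).
Solving: λ (I_D1 V_DS2 − I_D2 V_DS1) = I_D2 − I_D1, so λ = (8.91 − 7.5) / (7.5 × 7.8 − 8.91 × 2.68) = 1.41 / 34.6 = 0.0407 V⁻¹.

λ = 0.0407 V⁻¹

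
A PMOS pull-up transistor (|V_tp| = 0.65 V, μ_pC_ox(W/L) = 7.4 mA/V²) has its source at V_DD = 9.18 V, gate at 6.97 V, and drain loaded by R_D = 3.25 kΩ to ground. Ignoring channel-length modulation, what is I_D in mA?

I_D = 2.74 mA

V_SG = V_DD − V_G = 9.18 − 6.97 = 2.21 V, so V_ov = 2.21 − 0.65 = 1.56 V.
Assume saturation: I_D = ½ k_p V_ov² = 0.5 × 7.4 × 1.56² = 9 mA, giving V_SD = V_DD − I_D R_D = 9.18 − 9 × 3.25 = -20.1 V.
But -20.1 V < V_ov = 1.56 V, so the device is actually in triode.
In triode I_D = k_p[V_ov V_SD − ½ V_SD²] and I_D = (V_DD − V_SD)/R_D. Equating: 12 V_SD² − 38.52 V_SD + 9.18 = 0, giving V_SD = 0.259 V (the root below V_ov).
I_D = (9.18 − 0.259) / 3.25 = 2.74 mA.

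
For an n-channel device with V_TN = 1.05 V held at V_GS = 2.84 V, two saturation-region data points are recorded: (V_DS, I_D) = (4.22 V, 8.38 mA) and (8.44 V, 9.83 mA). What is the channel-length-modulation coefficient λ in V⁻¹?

With V_GS fixed, I_D ∝ (1 + λ V_DS) in saturation, so I_D2/I_D1 = (1 + λ V_DS2)/(1 + λ V_DS1).
9.83/8.38 = 1.173 = (1 + 8.44 λ)/(1 + 4.22 λ).
Solving: λ (I_D1 V_DS2 − I_D2 V_DS1) = I_D2 − I_D1, so λ = (9.83 − 8.38) / (8.38 × 8.44 − 9.83 × 4.22) = 1.45 / 29.2 = 0.0496 V⁻¹.

λ = 0.0496 V⁻¹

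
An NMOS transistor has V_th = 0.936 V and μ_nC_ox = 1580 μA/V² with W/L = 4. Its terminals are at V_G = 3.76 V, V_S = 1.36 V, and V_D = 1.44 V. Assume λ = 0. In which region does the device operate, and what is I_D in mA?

Triode; I_D = 0.720 mA

V_GS = V_G − V_S = 3.76 − 1.36 = 2.4 V; V_DS = V_D − V_S = 1.44 − 1.36 = 0.08 V.
k_n = μ_nC_ox · (W/L) = 6.32 mA/V².
V_ov = V_GS − V_th = 2.4 − 0.936 = 1.46 V.
Since V_DS = 0.08 V < V_ov = 1.46 V, the device is in the triode region.
I_D = k_n [V_ov · V_DS − ½ V_DS²] = 6.32 × [1.46 × 0.08 − 0.5 × 0.08²] = 0.72 mA.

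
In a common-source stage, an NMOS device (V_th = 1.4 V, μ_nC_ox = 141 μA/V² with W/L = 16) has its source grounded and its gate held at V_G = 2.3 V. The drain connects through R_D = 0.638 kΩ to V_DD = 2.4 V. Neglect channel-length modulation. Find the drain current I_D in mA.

V_GS = V_G = 2.3 V, so V_ov = 2.3 − 1.4 = 0.9 V.
k_n = μ_nC_ox · (W/L) = 2.256 mA/V².
Assume saturation: I_D = ½ k_n V_ov² = 0.5 × 2.256 × 0.9² = 0.914 mA, giving V_DS = V_DD − I_D R_D = 2.4 − 0.914 × 0.638 = 1.82 V.
V_DS = 1.82 V ≥ V_ov = 0.9 V, confirming saturation.

I_D = 0.914 mA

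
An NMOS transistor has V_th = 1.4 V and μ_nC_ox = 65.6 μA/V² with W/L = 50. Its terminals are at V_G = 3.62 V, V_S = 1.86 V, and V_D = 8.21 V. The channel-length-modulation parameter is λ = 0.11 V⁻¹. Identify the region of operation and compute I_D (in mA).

Saturation; I_D = 0.361 mA

V_GS = V_G − V_S = 3.62 − 1.86 = 1.76 V; V_DS = V_D − V_S = 8.21 − 1.86 = 6.35 V.
k_n = μ_nC_ox · (W/L) = 3.28 mA/V².
V_ov = V_GS − V_th = 1.76 − 1.4 = 0.36 V.
Since V_DS = 6.35 V ≥ V_ov = 0.36 V, the device is in saturation.
I_D = ½ k_n V_ov² (1 + λ V_DS) = 0.5 × 3.28 × 0.36² × (1 + 0.11 × 6.35) = 0.361 mA.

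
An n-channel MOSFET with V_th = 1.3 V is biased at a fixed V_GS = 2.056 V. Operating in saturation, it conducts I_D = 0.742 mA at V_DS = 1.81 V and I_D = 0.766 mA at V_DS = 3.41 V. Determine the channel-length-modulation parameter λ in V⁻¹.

λ = 0.0210 V⁻¹

With V_GS fixed, I_D ∝ (1 + λ V_DS) in saturation, so I_D2/I_D1 = (1 + λ V_DS2)/(1 + λ V_DS1).
0.766/0.742 = 1.032 = (1 + 3.41 λ)/(1 + 1.81 λ).
Solving: λ (I_D1 V_DS2 − I_D2 V_DS1) = I_D2 − I_D1, so λ = (0.766 − 0.742) / (0.742 × 3.41 − 0.766 × 1.81) = 0.024 / 1.14 = 0.021 V⁻¹.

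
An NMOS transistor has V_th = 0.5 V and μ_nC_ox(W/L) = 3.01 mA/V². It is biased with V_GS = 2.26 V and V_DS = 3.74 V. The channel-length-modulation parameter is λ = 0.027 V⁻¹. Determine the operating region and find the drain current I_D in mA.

Saturation; I_D = 5.13 mA

V_ov = V_GS − V_th = 2.26 − 0.5 = 1.76 V.
Since V_DS = 3.74 V ≥ V_ov = 1.76 V, the device is in saturation.
I_D = ½ k_n V_ov² (1 + λ V_DS) = 0.5 × 3.01 × 1.76² × (1 + 0.027 × 3.74) = 5.13 mA.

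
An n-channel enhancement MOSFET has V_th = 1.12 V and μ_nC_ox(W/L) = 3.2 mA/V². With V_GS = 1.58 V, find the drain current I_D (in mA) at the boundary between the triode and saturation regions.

At the boundary V_DS = V_ov = V_GS − V_th = 1.58 − 1.12 = 0.46 V.
I_D = ½ k_n V_ov² = 0.5 × 3.2 × 0.46² = 0.339 mA.

I_D = 0.339 mA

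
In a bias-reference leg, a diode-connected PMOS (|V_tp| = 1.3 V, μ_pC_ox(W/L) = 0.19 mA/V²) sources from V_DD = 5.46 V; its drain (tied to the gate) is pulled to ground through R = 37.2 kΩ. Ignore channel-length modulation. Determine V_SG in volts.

V_SG = 2.25 V

With gate tied to drain, V_SG = V_SD ≥ V_SG − |V_tp|, so the device is in saturation.
KCL at the drain: ½ k_p (V_SG − |V_tp|)² = (V_DD − V_SG)/R.
Let x = V_SG − 1.3. Then 3.53 x² + x − 4.16 = 0, giving x = 0.953 V (positive root), so V_SG = 2.25 V.
I_D = (V_DD − V_SG)/R = (5.46 − 2.25) / 37.2 = 0.0862 mA.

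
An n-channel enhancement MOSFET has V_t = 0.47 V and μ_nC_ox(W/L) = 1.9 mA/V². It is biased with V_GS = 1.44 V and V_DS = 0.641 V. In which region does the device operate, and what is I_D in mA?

Triode; I_D = 0.791 mA

V_ov = V_GS − V_t = 1.44 − 0.47 = 0.97 V.
Since V_DS = 0.641 V < V_ov = 0.97 V, the device is in the triode region.
I_D = k_n [V_ov · V_DS − ½ V_DS²] = 1.9 × [0.97 × 0.641 − 0.5 × 0.641²] = 0.791 mA.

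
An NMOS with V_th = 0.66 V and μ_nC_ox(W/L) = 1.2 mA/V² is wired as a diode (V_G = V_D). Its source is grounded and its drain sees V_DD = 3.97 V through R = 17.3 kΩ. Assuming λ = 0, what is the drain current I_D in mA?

With gate tied to drain, V_GS = V_DS ≥ V_GS − V_th, so the device is in saturation.
KCL at the drain: ½ k_n (V_GS − V_th)² = (V_DD − V_GS)/R.
Let x = V_GS − 0.66. Then 10.4 x² + x − 3.31 = 0, giving x = 0.519 V (positive root), so V_GS = 1.18 V.
I_D = (V_DD − V_GS)/R = (3.97 − 1.18) / 17.3 = 0.161 mA.

I_D = 0.161 mA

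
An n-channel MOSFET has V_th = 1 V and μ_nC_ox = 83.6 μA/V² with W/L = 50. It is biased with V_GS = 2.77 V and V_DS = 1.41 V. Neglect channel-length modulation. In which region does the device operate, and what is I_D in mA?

k_n = μ_nC_ox · (W/L) = 4.18 mA/V².
V_ov = V_GS − V_th = 2.77 − 1 = 1.77 V.
Since V_DS = 1.41 V < V_ov = 1.77 V, the device is in the triode region.
I_D = k_n [V_ov · V_DS − ½ V_DS²] = 4.18 × [1.77 × 1.41 − 0.5 × 1.41²] = 6.28 mA.

Triode; I_D = 6.28 mA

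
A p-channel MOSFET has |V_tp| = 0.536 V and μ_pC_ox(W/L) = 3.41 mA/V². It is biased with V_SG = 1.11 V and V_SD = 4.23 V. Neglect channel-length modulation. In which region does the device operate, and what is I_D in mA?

V_ov = V_SG − |V_tp| = 1.11 − 0.536 = 0.574 V.
Since V_SD = 4.23 V ≥ V_ov = 0.574 V, the device is in saturation.
I_D = ½ k_p V_ov² = 0.5 × 3.41 × 0.574² = 0.562 mA.

Saturation; I_D = 0.562 mA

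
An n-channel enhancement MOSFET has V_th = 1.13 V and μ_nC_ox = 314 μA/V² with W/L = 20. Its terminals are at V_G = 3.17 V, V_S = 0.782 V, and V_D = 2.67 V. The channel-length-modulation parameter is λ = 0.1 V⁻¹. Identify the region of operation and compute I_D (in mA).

Saturation; I_D = 5.91 mA

V_GS = V_G − V_S = 3.17 − 0.782 = 2.39 V; V_DS = V_D − V_S = 2.67 − 0.782 = 1.89 V.
k_n = μ_nC_ox · (W/L) = 6.28 mA/V².
V_ov = V_GS − V_th = 2.39 − 1.13 = 1.26 V.
Since V_DS = 1.89 V ≥ V_ov = 1.26 V, the device is in saturation.
I_D = ½ k_n V_ov² (1 + λ V_DS) = 0.5 × 6.28 × 1.26² × (1 + 0.1 × 1.89) = 5.91 mA.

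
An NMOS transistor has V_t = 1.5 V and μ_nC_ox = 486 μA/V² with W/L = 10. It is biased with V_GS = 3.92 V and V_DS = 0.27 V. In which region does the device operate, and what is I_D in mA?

k_n = μ_nC_ox · (W/L) = 4.86 mA/V².
V_ov = V_GS − V_t = 3.92 − 1.5 = 2.42 V.
Since V_DS = 0.27 V < V_ov = 2.42 V, the device is in the triode region.
I_D = k_n [V_ov · V_DS − ½ V_DS²] = 4.86 × [2.42 × 0.27 − 0.5 × 0.27²] = 3 mA.

Triode; I_D = 3.00 mA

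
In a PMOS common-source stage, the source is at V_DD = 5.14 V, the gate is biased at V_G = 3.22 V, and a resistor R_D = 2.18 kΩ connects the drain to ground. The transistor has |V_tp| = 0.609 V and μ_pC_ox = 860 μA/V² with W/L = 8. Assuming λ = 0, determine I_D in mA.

V_SG = V_DD − V_G = 5.14 − 3.22 = 1.92 V, so V_ov = 1.92 − 0.609 = 1.31 V.
k_p = μ_pC_ox · (W/L) = 6.88 mA/V².
Assume saturation: I_D = ½ k_p V_ov² = 0.5 × 6.88 × 1.31² = 5.91 mA, giving V_SD = V_DD − I_D R_D = 5.14 − 5.91 × 2.18 = -7.75 V.
But -7.75 V < V_ov = 1.31 V, so the device is actually in triode.
In triode I_D = k_p[V_ov V_SD − ½ V_SD²] and I_D = (V_DD − V_SD)/R_D. Equating: 7.5 V_SD² − 20.66 V_SD + 5.14 = 0, giving V_SD = 0.277 V (the root below V_ov).
I_D = (5.14 − 0.277) / 2.18 = 2.23 mA.

I_D = 2.23 mA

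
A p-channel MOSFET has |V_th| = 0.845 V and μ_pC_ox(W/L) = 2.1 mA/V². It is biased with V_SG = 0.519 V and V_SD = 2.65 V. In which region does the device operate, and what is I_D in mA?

Cutoff; I_D = 0 mA

V_SG = 0.519 V < |V_th| = 0.845 V, so the transistor is in cutoff.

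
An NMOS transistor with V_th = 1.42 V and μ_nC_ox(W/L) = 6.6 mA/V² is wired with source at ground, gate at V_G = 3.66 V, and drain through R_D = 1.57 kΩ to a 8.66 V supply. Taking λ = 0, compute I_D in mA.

V_GS = V_G = 3.66 V, so V_ov = 3.66 − 1.42 = 2.24 V.
Assume saturation: I_D = ½ k_n V_ov² = 0.5 × 6.6 × 2.24² = 16.6 mA, giving V_DS = V_DD − I_D R_D = 8.66 − 16.6 × 1.57 = -17.3 V.
But -17.3 V < V_ov = 2.24 V, so the device is actually in triode.
In triode I_D = k_n[V_ov V_DS − ½ V_DS²] and I_D = (V_DD − V_DS)/R_D. Equating: 5.18 V_DS² − 24.21 V_DS + 8.66 = 0, giving V_DS = 0.39 V (the root below V_ov).
I_D = (8.66 − 0.39) / 1.57 = 5.27 mA.

I_D = 5.27 mA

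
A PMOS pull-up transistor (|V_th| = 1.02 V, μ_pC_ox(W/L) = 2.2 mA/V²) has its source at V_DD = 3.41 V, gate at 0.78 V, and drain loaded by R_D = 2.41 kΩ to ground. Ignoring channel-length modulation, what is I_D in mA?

I_D = 1.25 mA

V_SG = V_DD − V_G = 3.41 − 0.78 = 2.63 V, so V_ov = 2.63 − 1.02 = 1.61 V.
Assume saturation: I_D = ½ k_p V_ov² = 0.5 × 2.2 × 1.61² = 2.85 mA, giving V_SD = V_DD − I_D R_D = 3.41 − 2.85 × 2.41 = -3.46 V.
But -3.46 V < V_ov = 1.61 V, so the device is actually in triode.
In triode I_D = k_p[V_ov V_SD − ½ V_SD²] and I_D = (V_DD − V_SD)/R_D. Equating: 2.65 V_SD² − 9.536 V_SD + 3.41 = 0, giving V_SD = 0.403 V (the root below V_ov).
I_D = (3.41 − 0.403) / 2.41 = 1.25 mA.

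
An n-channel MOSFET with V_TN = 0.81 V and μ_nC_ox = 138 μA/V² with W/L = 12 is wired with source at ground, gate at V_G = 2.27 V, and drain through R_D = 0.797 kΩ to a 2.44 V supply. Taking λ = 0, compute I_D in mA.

V_GS = V_G = 2.27 V, so V_ov = 2.27 − 0.81 = 1.46 V.
k_n = μ_nC_ox · (W/L) = 1.656 mA/V².
Assume saturation: I_D = ½ k_n V_ov² = 0.5 × 1.656 × 1.46² = 1.76 mA, giving V_DS = V_DD − I_D R_D = 2.44 − 1.76 × 0.797 = 1.03 V.
But 1.03 V < V_ov = 1.46 V, so the device is actually in triode.
In triode I_D = k_n[V_ov V_DS − ½ V_DS²] and I_D = (V_DD − V_DS)/R_D. Equating: 0.66 V_DS² − 2.927 V_DS + 2.44 = 0, giving V_DS = 1.11 V (the root below V_ov).
I_D = (2.44 − 1.11) / 0.797 = 1.67 mA.

I_D = 1.67 mA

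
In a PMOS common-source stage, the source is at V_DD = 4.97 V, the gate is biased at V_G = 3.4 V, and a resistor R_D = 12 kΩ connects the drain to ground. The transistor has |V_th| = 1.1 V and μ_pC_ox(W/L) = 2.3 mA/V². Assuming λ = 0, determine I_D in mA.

V_SG = V_DD − V_G = 4.97 − 3.4 = 1.57 V, so V_ov = 1.57 − 1.1 = 0.47 V.
Assume saturation: I_D = ½ k_p V_ov² = 0.5 × 2.3 × 0.47² = 0.254 mA, giving V_SD = V_DD − I_D R_D = 4.97 − 0.254 × 12 = 1.92 V.
V_SD = 1.92 V ≥ V_ov = 0.47 V, confirming saturation.

I_D = 0.254 mA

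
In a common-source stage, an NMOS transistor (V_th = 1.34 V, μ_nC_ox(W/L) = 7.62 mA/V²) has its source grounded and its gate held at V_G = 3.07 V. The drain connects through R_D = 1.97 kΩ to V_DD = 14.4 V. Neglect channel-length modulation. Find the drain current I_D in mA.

V_GS = V_G = 3.07 V, so V_ov = 3.07 − 1.34 = 1.73 V.
Assume saturation: I_D = ½ k_n V_ov² = 0.5 × 7.62 × 1.73² = 11.4 mA, giving V_DS = V_DD − I_D R_D = 14.4 − 11.4 × 1.97 = -8.06 V.
But -8.06 V < V_ov = 1.73 V, so the device is actually in triode.
In triode I_D = k_n[V_ov V_DS − ½ V_DS²] and I_D = (V_DD − V_DS)/R_D. Equating: 7.51 V_DS² − 26.97 V_DS + 14.4 = 0, giving V_DS = 0.652 V (the root below V_ov).
I_D = (14.4 − 0.652) / 1.97 = 6.98 mA.

I_D = 6.98 mA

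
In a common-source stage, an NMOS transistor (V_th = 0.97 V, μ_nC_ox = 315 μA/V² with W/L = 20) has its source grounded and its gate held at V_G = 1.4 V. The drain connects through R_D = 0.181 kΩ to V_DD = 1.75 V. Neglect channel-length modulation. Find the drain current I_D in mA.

V_GS = V_G = 1.4 V, so V_ov = 1.4 − 0.97 = 0.43 V.
k_n = μ_nC_ox · (W/L) = 6.3 mA/V².
Assume saturation: I_D = ½ k_n V_ov² = 0.5 × 6.3 × 0.43² = 0.582 mA, giving V_DS = V_DD − I_D R_D = 1.75 − 0.582 × 0.181 = 1.64 V.
V_DS = 1.64 V ≥ V_ov = 0.43 V, confirming saturation.

I_D = 0.582 mA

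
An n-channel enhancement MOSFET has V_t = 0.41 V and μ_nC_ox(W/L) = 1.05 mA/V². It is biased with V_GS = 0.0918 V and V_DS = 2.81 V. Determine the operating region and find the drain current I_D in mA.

Cutoff; I_D = 0 mA

V_GS = 0.0918 V < V_t = 0.41 V, so the transistor is in cutoff.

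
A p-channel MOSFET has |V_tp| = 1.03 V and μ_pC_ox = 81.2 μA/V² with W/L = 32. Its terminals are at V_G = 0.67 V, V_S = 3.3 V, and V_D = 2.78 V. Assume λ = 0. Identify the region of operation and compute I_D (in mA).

V_SG = V_S − V_G = 3.3 − 0.67 = 2.63 V; V_SD = V_S − V_D = 3.3 − 2.78 = 0.52 V.
k_p = μ_pC_ox · (W/L) = 2.598 mA/V².
V_ov = V_SG − |V_tp| = 2.63 − 1.03 = 1.6 V.
Since V_SD = 0.52 V < V_ov = 1.6 V, the device is in the triode region.
I_D = k_p [V_ov · V_SD − ½ V_SD²] = 2.598 × [1.6 × 0.52 − 0.5 × 0.52²] = 1.81 mA.

Triode; I_D = 1.81 mA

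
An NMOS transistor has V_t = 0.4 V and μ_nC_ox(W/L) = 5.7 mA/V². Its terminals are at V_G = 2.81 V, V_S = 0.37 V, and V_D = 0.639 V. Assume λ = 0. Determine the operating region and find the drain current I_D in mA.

Triode; I_D = 2.92 mA

V_GS = V_G − V_S = 2.81 − 0.37 = 2.44 V; V_DS = V_D − V_S = 0.639 − 0.37 = 0.269 V.
V_ov = V_GS − V_t = 2.44 − 0.4 = 2.04 V.
Since V_DS = 0.269 V < V_ov = 2.04 V, the device is in the triode region.
I_D = k_n [V_ov · V_DS − ½ V_DS²] = 5.7 × [2.04 × 0.269 − 0.5 × 0.269²] = 2.92 mA.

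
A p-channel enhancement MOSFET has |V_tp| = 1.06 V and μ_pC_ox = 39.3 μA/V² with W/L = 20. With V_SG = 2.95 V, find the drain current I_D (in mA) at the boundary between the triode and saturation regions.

At the boundary V_SD = V_ov = V_SG − |V_tp| = 2.95 − 1.06 = 1.89 V.
k_p = μ_pC_ox · (W/L) = 0.786 mA/V².
I_D = ½ k_p V_ov² = 0.5 × 0.786 × 1.89² = 1.4 mA.

I_D = 1.40 mA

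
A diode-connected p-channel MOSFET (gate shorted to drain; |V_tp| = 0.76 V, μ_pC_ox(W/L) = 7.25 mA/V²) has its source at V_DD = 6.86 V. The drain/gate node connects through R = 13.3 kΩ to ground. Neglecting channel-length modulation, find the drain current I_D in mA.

I_D = 0.433 mA

With gate tied to drain, V_SG = V_SD ≥ V_SG − |V_tp|, so the device is in saturation.
KCL at the drain: ½ k_p (V_SG − |V_tp|)² = (V_DD − V_SG)/R.
Let x = V_SG − 0.76. Then 48.2 x² + x − 6.1 = 0, giving x = 0.345 V (positive root), so V_SG = 1.11 V.
I_D = (V_DD − V_SG)/R = (6.86 − 1.11) / 13.3 = 0.433 mA.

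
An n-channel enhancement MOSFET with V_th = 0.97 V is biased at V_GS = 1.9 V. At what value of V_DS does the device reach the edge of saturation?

V_DS,sat = 0.930 V

The boundary between triode and saturation is V_DS = V_GS − V_th = V_ov.
V_ov = 1.9 − 0.97 = 0.93 V.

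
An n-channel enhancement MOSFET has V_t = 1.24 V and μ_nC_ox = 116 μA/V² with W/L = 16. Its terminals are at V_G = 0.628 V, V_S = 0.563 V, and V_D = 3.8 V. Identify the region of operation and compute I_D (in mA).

Cutoff; I_D = 0 mA

V_GS = V_G − V_S = 0.628 − 0.563 = 0.065 V; V_DS = V_D − V_S = 3.8 − 0.563 = 3.24 V.
V_GS = 0.065 V < V_t = 1.24 V, so the transistor is in cutoff.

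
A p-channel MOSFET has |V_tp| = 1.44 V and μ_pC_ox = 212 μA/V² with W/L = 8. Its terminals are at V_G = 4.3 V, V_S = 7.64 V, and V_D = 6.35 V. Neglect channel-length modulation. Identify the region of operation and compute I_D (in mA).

V_SG = V_S − V_G = 7.64 − 4.3 = 3.34 V; V_SD = V_S − V_D = 7.64 − 6.35 = 1.29 V.
k_p = μ_pC_ox · (W/L) = 1.696 mA/V².
V_ov = V_SG − |V_tp| = 3.34 − 1.44 = 1.9 V.
Since V_SD = 1.29 V < V_ov = 1.9 V, the device is in the triode region.
I_D = k_p [V_ov · V_SD − ½ V_SD²] = 1.696 × [1.9 × 1.29 − 0.5 × 1.29²] = 2.75 mA.

Triode; I_D = 2.75 mA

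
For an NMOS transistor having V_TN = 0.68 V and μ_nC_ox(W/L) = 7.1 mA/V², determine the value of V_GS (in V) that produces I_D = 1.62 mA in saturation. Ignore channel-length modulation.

In saturation I_D = ½ k_n (V_GS − V_TN)², so V_GS − V_TN = √(2 I_D / k_n) = √(2 × 1.62 / 7.1) = 0.676 V.
V_GS = 0.68 + 0.676 = 1.36 V.

V_GS = 1.36 V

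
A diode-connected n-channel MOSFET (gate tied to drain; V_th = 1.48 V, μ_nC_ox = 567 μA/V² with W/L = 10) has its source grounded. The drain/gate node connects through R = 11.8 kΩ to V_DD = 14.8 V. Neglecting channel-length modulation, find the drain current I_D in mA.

I_D = 1.08 mA

With gate tied to drain, V_GS = V_DS ≥ V_GS − V_th, so the device is in saturation.
k_n = μ_nC_ox · (W/L) = 5.67 mA/V².
KCL at the drain: ½ k_n (V_GS − V_th)² = (V_DD − V_GS)/R.
Let x = V_GS − 1.48. Then 33.5 x² + x − 13.32 = 0, giving x = 0.616 V (positive root), so V_GS = 2.1 V.
I_D = (V_DD − V_GS)/R = (14.8 − 2.1) / 11.8 = 1.08 mA.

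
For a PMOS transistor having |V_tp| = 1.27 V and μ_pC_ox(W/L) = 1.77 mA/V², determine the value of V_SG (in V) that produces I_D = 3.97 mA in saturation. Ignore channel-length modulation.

V_SG = 3.39 V

In saturation I_D = ½ k_p (V_SG − |V_tp|)², so V_SG − |V_tp| = √(2 I_D / k_p) = √(2 × 3.97 / 1.77) = 2.12 V.
V_SG = 1.27 + 2.12 = 3.39 V.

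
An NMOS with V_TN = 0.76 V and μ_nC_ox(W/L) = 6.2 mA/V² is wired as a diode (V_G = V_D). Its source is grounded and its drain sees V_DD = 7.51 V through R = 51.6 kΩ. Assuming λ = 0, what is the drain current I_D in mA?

With gate tied to drain, V_GS = V_DS ≥ V_GS − V_TN, so the device is in saturation.
KCL at the drain: ½ k_n (V_GS − V_TN)² = (V_DD − V_GS)/R.
Let x = V_GS − 0.76. Then 160 x² + x − 6.75 = 0, giving x = 0.202 V (positive root), so V_GS = 0.962 V.
I_D = (V_DD − V_GS)/R = (7.51 − 0.962) / 51.6 = 0.127 mA.

I_D = 0.127 mA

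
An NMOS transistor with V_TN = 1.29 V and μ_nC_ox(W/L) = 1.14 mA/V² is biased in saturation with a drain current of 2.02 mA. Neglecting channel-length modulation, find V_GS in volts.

V_GS = 3.17 V

In saturation I_D = ½ k_n (V_GS − V_TN)², so V_GS − V_TN = √(2 I_D / k_n) = √(2 × 2.02 / 1.14) = 1.88 V.
V_GS = 1.29 + 1.88 = 3.17 V.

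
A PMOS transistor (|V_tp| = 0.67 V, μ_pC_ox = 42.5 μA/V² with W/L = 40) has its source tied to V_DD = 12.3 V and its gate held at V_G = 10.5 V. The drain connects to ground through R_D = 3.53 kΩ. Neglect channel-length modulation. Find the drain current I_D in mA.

V_SG = V_DD − V_G = 12.3 − 10.5 = 1.8 V, so V_ov = 1.8 − 0.67 = 1.13 V.
k_p = μ_pC_ox · (W/L) = 1.7 mA/V².
Assume saturation: I_D = ½ k_p V_ov² = 0.5 × 1.7 × 1.13² = 1.09 mA, giving V_SD = V_DD − I_D R_D = 12.3 − 1.09 × 3.53 = 8.47 V.
V_SD = 8.47 V ≥ V_ov = 1.13 V, confirming saturation.

I_D = 1.09 mA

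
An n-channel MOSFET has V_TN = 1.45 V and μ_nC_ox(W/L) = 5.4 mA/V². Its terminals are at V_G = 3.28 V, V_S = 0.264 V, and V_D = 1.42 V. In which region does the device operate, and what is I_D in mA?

V_GS = V_G − V_S = 3.28 − 0.264 = 3.02 V; V_DS = V_D − V_S = 1.42 − 0.264 = 1.16 V.
V_ov = V_GS − V_TN = 3.02 − 1.45 = 1.57 V.
Since V_DS = 1.16 V < V_ov = 1.57 V, the device is in the triode region.
I_D = k_n [V_ov · V_DS − ½ V_DS²] = 5.4 × [1.57 × 1.16 − 0.5 × 1.16²] = 6.17 mA.

Triode; I_D = 6.17 mA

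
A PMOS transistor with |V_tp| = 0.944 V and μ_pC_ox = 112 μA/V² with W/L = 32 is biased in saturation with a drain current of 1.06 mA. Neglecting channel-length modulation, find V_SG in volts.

V_SG = 1.71 V

k_p = μ_pC_ox · (W/L) = 3.584 mA/V².
In saturation I_D = ½ k_p (V_SG − |V_tp|)², so V_SG − |V_tp| = √(2 I_D / k_p) = √(2 × 1.06 / 3.584) = 0.769 V.
V_SG = 0.944 + 0.769 = 1.71 V.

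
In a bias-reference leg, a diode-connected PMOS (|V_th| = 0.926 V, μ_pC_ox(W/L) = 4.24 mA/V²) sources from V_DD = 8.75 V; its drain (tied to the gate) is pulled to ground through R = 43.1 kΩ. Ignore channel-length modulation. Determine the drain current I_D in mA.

I_D = 0.175 mA

With gate tied to drain, V_SG = V_SD ≥ V_SG − |V_th|, so the device is in saturation.
KCL at the drain: ½ k_p (V_SG − |V_th|)² = (V_DD − V_SG)/R.
Let x = V_SG − 0.926. Then 91.4 x² + x − 7.824 = 0, giving x = 0.287 V (positive root), so V_SG = 1.21 V.
I_D = (V_DD − V_SG)/R = (8.75 − 1.21) / 43.1 = 0.175 mA.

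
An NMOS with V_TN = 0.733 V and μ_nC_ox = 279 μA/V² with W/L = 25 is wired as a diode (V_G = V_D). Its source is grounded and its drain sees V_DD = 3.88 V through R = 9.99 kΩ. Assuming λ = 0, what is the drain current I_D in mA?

With gate tied to drain, V_GS = V_DS ≥ V_GS − V_TN, so the device is in saturation.
k_n = μ_nC_ox · (W/L) = 6.975 mA/V².
KCL at the drain: ½ k_n (V_GS − V_TN)² = (V_DD − V_GS)/R.
Let x = V_GS − 0.733. Then 34.8 x² + x − 3.147 = 0, giving x = 0.287 V (positive root), so V_GS = 1.02 V.
I_D = (V_DD − V_GS)/R = (3.88 − 1.02) / 9.99 = 0.286 mA.

I_D = 0.286 mA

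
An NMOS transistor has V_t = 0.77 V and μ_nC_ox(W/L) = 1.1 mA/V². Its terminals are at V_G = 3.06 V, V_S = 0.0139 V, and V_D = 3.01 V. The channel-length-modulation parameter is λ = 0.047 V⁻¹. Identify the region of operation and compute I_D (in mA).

Saturation; I_D = 3.25 mA

V_GS = V_G − V_S = 3.06 − 0.0139 = 3.05 V; V_DS = V_D − V_S = 3.01 − 0.0139 = 3 V.
V_ov = V_GS − V_t = 3.05 − 0.77 = 2.28 V.
Since V_DS = 3 V ≥ V_ov = 2.28 V, the device is in saturation.
I_D = ½ k_n V_ov² (1 + λ V_DS) = 0.5 × 1.1 × 2.28² × (1 + 0.047 × 3) = 3.25 mA.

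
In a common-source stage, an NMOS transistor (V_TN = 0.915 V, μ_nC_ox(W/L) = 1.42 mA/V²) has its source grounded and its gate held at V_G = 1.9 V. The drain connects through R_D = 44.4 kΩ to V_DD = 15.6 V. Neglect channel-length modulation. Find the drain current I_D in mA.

I_D = 0.345 mA

V_GS = V_G = 1.9 V, so V_ov = 1.9 − 0.915 = 0.985 V.
Assume saturation: I_D = ½ k_n V_ov² = 0.5 × 1.42 × 0.985² = 0.689 mA, giving V_DS = V_DD − I_D R_D = 15.6 − 0.689 × 44.4 = -15 V.
But -15 V < V_ov = 0.985 V, so the device is actually in triode.
In triode I_D = k_n[V_ov V_DS − ½ V_DS²] and I_D = (V_DD − V_DS)/R_D. Equating: 31.5 V_DS² − 63.1 V_DS + 15.6 = 0, giving V_DS = 0.289 V (the root below V_ov).
I_D = (15.6 − 0.289) / 44.4 = 0.345 mA.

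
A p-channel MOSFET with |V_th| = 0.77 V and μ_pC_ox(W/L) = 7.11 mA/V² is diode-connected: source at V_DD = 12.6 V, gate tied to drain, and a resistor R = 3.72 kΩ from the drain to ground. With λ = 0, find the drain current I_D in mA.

With gate tied to drain, V_SG = V_SD ≥ V_SG − |V_th|, so the device is in saturation.
KCL at the drain: ½ k_p (V_SG − |V_th|)² = (V_DD − V_SG)/R.
Let x = V_SG − 0.77. Then 13.2 x² + x − 11.83 = 0, giving x = 0.909 V (positive root), so V_SG = 1.68 V.
I_D = (V_DD − V_SG)/R = (12.6 − 1.68) / 3.72 = 2.94 mA.

I_D = 2.94 mA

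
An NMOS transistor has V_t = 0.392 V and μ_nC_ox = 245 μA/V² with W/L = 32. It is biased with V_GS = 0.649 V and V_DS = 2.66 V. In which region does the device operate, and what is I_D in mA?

k_n = μ_nC_ox · (W/L) = 7.84 mA/V².
V_ov = V_GS − V_t = 0.649 − 0.392 = 0.257 V.
Since V_DS = 2.66 V ≥ V_ov = 0.257 V, the device is in saturation.
I_D = ½ k_n V_ov² = 0.5 × 7.84 × 0.257² = 0.259 mA.

Saturation; I_D = 0.259 mA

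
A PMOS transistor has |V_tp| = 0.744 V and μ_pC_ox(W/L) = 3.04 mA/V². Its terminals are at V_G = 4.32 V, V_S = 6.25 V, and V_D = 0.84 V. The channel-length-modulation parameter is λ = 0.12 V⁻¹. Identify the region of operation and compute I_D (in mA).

V_SG = V_S − V_G = 6.25 − 4.32 = 1.93 V; V_SD = V_S − V_D = 6.25 − 0.84 = 5.41 V.
V_ov = V_SG − |V_tp| = 1.93 − 0.744 = 1.19 V.
Since V_SD = 5.41 V ≥ V_ov = 1.19 V, the device is in saturation.
I_D = ½ k_p V_ov² (1 + λ V_SD) = 0.5 × 3.04 × 1.19² × (1 + 0.12 × 5.41) = 3.53 mA.

Saturation; I_D = 3.53 mA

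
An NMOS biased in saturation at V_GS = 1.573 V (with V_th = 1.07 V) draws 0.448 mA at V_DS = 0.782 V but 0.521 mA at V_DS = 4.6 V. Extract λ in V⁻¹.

With V_GS fixed, I_D ∝ (1 + λ V_DS) in saturation, so I_D2/I_D1 = (1 + λ V_DS2)/(1 + λ V_DS1).
0.521/0.448 = 1.163 = (1 + 4.6 λ)/(1 + 0.782 λ).
Solving: λ (I_D1 V_DS2 − I_D2 V_DS1) = I_D2 − I_D1, so λ = (0.521 − 0.448) / (0.448 × 4.6 − 0.521 × 0.782) = 0.073 / 1.65 = 0.0442 V⁻¹.

λ = 0.0442 V⁻¹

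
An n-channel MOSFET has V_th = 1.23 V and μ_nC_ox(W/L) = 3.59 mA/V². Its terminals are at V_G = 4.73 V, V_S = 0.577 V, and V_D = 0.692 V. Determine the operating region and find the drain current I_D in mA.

Triode; I_D = 1.18 mA

V_GS = V_G − V_S = 4.73 − 0.577 = 4.15 V; V_DS = V_D − V_S = 0.692 − 0.577 = 0.115 V.
V_ov = V_GS − V_th = 4.15 − 1.23 = 2.92 V.
Since V_DS = 0.115 V < V_ov = 2.92 V, the device is in the triode region.
I_D = k_n [V_ov · V_DS − ½ V_DS²] = 3.59 × [2.92 × 0.115 − 0.5 × 0.115²] = 1.18 mA.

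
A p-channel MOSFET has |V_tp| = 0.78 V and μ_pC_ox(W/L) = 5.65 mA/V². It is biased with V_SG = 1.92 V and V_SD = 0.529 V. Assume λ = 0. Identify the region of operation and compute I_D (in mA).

Triode; I_D = 2.62 mA

V_ov = V_SG − |V_tp| = 1.92 − 0.78 = 1.14 V.
Since V_SD = 0.529 V < V_ov = 1.14 V, the device is in the triode region.
I_D = k_p [V_ov · V_SD − ½ V_SD²] = 5.65 × [1.14 × 0.529 − 0.5 × 0.529²] = 2.62 mA.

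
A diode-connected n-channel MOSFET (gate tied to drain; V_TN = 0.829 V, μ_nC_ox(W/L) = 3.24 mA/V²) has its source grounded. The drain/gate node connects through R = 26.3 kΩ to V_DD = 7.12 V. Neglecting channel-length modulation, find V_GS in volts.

With gate tied to drain, V_GS = V_DS ≥ V_GS − V_TN, so the device is in saturation.
KCL at the drain: ½ k_n (V_GS − V_TN)² = (V_DD − V_GS)/R.
Let x = V_GS − 0.829. Then 42.6 x² + x − 6.291 = 0, giving x = 0.373 V (positive root), so V_GS = 1.2 V.
I_D = (V_DD − V_GS)/R = (7.12 − 1.2) / 26.3 = 0.225 mA.

V_GS = 1.20 V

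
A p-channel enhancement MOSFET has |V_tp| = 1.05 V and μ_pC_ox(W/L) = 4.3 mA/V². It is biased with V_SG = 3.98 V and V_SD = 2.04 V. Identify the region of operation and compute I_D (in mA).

V_ov = V_SG − |V_tp| = 3.98 − 1.05 = 2.93 V.
Since V_SD = 2.04 V < V_ov = 2.93 V, the device is in the triode region.
I_D = k_p [V_ov · V_SD − ½ V_SD²] = 4.3 × [2.93 × 2.04 − 0.5 × 2.04²] = 16.8 mA.

Triode; I_D = 16.8 mA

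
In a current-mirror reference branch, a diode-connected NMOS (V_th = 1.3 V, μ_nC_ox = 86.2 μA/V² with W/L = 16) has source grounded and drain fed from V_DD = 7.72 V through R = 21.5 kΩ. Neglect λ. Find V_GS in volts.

With gate tied to drain, V_GS = V_DS ≥ V_GS − V_th, so the device is in saturation.
k_n = μ_nC_ox · (W/L) = 1.379 mA/V².
KCL at the drain: ½ k_n (V_GS − V_th)² = (V_DD − V_GS)/R.
Let x = V_GS − 1.3. Then 14.8 x² + x − 6.42 = 0, giving x = 0.625 V (positive root), so V_GS = 1.93 V.
I_D = (V_DD − V_GS)/R = (7.72 − 1.93) / 21.5 = 0.27 mA.

V_GS = 1.93 V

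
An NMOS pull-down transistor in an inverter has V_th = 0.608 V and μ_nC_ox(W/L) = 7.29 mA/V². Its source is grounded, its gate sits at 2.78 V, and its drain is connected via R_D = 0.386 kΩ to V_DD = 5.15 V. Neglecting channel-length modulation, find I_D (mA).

I_D = 11.1 mA

V_GS = V_G = 2.78 V, so V_ov = 2.78 − 0.608 = 2.17 V.
Assume saturation: I_D = ½ k_n V_ov² = 0.5 × 7.29 × 2.17² = 17.2 mA, giving V_DS = V_DD − I_D R_D = 5.15 − 17.2 × 0.386 = -1.49 V.
But -1.49 V < V_ov = 2.17 V, so the device is actually in triode.
In triode I_D = k_n[V_ov V_DS − ½ V_DS²] and I_D = (V_DD − V_DS)/R_D. Equating: 1.41 V_DS² − 7.112 V_DS + 5.15 = 0, giving V_DS = 0.876 V (the root below V_ov).
I_D = (5.15 − 0.876) / 0.386 = 11.1 mA.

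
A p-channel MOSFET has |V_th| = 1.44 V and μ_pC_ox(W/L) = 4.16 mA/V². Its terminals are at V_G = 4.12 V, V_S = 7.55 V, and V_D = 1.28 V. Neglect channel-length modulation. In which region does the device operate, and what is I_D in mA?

V_SG = V_S − V_G = 7.55 − 4.12 = 3.43 V; V_SD = V_S − V_D = 7.55 − 1.28 = 6.27 V.
V_ov = V_SG − |V_th| = 3.43 − 1.44 = 1.99 V.
Since V_SD = 6.27 V ≥ V_ov = 1.99 V, the device is in saturation.
I_D = ½ k_p V_ov² = 0.5 × 4.16 × 1.99² = 8.24 mA.

Saturation; I_D = 8.24 mA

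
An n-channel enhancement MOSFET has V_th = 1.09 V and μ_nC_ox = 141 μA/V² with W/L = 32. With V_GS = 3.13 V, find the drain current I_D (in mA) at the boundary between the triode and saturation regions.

I_D = 9.39 mA

At the boundary V_DS = V_ov = V_GS − V_th = 3.13 − 1.09 = 2.04 V.
k_n = μ_nC_ox · (W/L) = 4.512 mA/V².
I_D = ½ k_n V_ov² = 0.5 × 4.512 × 2.04² = 9.39 mA.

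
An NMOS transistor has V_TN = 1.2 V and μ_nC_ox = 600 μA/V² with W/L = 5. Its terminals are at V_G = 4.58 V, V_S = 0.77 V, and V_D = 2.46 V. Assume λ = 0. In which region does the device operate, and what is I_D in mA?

Triode; I_D = 8.95 mA

V_GS = V_G − V_S = 4.58 − 0.77 = 3.81 V; V_DS = V_D − V_S = 2.46 − 0.77 = 1.69 V.
k_n = μ_nC_ox · (W/L) = 3 mA/V².
V_ov = V_GS − V_TN = 3.81 − 1.2 = 2.61 V.
Since V_DS = 1.69 V < V_ov = 2.61 V, the device is in the triode region.
I_D = k_n [V_ov · V_DS − ½ V_DS²] = 3 × [2.61 × 1.69 − 0.5 × 1.69²] = 8.95 mA.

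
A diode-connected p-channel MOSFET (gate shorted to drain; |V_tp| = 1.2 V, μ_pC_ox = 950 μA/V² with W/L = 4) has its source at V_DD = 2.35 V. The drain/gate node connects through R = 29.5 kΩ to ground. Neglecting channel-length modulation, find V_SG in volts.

With gate tied to drain, V_SG = V_SD ≥ V_SG − |V_tp|, so the device is in saturation.
k_p = μ_pC_ox · (W/L) = 3.8 mA/V².
KCL at the drain: ½ k_p (V_SG − |V_tp|)² = (V_DD − V_SG)/R.
Let x = V_SG − 1.2. Then 56 x² + x − 1.15 = 0, giving x = 0.135 V (positive root), so V_SG = 1.33 V.
I_D = (V_DD − V_SG)/R = (2.35 − 1.33) / 29.5 = 0.0344 mA.

V_SG = 1.33 V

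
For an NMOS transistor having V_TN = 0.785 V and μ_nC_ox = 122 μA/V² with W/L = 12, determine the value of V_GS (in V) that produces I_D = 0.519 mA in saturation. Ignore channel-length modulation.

V_GS = 1.63 V

k_n = μ_nC_ox · (W/L) = 1.464 mA/V².
In saturation I_D = ½ k_n (V_GS − V_TN)², so V_GS − V_TN = √(2 I_D / k_n) = √(2 × 0.519 / 1.464) = 0.842 V.
V_GS = 0.785 + 0.842 = 1.63 V.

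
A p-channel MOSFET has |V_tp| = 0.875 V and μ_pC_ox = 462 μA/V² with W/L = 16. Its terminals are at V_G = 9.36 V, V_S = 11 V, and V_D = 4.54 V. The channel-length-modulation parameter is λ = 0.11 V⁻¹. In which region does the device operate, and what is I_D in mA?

V_SG = V_S − V_G = 11 − 9.36 = 1.64 V; V_SD = V_S − V_D = 11 − 4.54 = 6.46 V.
k_p = μ_pC_ox · (W/L) = 7.392 mA/V².
V_ov = V_SG − |V_tp| = 1.64 − 0.875 = 0.765 V.
Since V_SD = 6.46 V ≥ V_ov = 0.765 V, the device is in saturation.
I_D = ½ k_p V_ov² (1 + λ V_SD) = 0.5 × 7.392 × 0.765² × (1 + 0.11 × 6.46) = 3.7 mA.

Saturation; I_D = 3.70 mA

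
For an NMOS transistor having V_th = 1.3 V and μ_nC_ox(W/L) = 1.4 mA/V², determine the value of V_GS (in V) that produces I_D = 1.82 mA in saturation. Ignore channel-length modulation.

In saturation I_D = ½ k_n (V_GS − V_th)², so V_GS − V_th = √(2 I_D / k_n) = √(2 × 1.82 / 1.4) = 1.61 V.
V_GS = 1.3 + 1.61 = 2.91 V.

V_GS = 2.91 V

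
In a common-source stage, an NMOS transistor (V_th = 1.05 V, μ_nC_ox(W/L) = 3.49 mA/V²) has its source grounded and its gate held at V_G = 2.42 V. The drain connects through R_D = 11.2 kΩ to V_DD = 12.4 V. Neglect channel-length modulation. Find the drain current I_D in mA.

I_D = 1.08 mA

V_GS = V_G = 2.42 V, so V_ov = 2.42 − 1.05 = 1.37 V.
Assume saturation: I_D = ½ k_n V_ov² = 0.5 × 3.49 × 1.37² = 3.28 mA, giving V_DS = V_DD − I_D R_D = 12.4 − 3.28 × 11.2 = -24.3 V.
But -24.3 V < V_ov = 1.37 V, so the device is actually in triode.
In triode I_D = k_n[V_ov V_DS − ½ V_DS²] and I_D = (V_DD − V_DS)/R_D. Equating: 19.5 V_DS² − 54.55 V_DS + 12.4 = 0, giving V_DS = 0.25 V (the root below V_ov).
I_D = (12.4 − 0.25) / 11.2 = 1.08 mA.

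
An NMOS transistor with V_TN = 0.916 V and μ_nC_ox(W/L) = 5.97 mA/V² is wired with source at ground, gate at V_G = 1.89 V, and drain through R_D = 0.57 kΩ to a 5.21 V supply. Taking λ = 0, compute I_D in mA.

I_D = 2.83 mA

V_GS = V_G = 1.89 V, so V_ov = 1.89 − 0.916 = 0.974 V.
Assume saturation: I_D = ½ k_n V_ov² = 0.5 × 5.97 × 0.974² = 2.83 mA, giving V_DS = V_DD − I_D R_D = 5.21 − 2.83 × 0.57 = 3.6 V.
V_DS = 3.6 V ≥ V_ov = 0.974 V, confirming saturation.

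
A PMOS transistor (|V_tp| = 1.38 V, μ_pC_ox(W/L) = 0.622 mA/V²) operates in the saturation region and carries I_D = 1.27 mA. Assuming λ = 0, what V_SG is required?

In saturation I_D = ½ k_p (V_SG − |V_tp|)², so V_SG − |V_tp| = √(2 I_D / k_p) = √(2 × 1.27 / 0.622) = 2.02 V.
V_SG = 1.38 + 2.02 = 3.4 V.

V_SG = 3.40 V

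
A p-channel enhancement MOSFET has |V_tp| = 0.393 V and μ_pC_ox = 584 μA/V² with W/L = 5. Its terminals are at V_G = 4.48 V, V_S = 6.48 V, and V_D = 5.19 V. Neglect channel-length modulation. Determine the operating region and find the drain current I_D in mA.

V_SG = V_S − V_G = 6.48 − 4.48 = 2 V; V_SD = V_S − V_D = 6.48 − 5.19 = 1.29 V.
k_p = μ_pC_ox · (W/L) = 2.92 mA/V².
V_ov = V_SG − |V_tp| = 2 − 0.393 = 1.61 V.
Since V_SD = 1.29 V < V_ov = 1.61 V, the device is in the triode region.
I_D = k_p [V_ov · V_SD − ½ V_SD²] = 2.92 × [1.61 × 1.29 − 0.5 × 1.29²] = 3.62 mA.

Triode; I_D = 3.62 mA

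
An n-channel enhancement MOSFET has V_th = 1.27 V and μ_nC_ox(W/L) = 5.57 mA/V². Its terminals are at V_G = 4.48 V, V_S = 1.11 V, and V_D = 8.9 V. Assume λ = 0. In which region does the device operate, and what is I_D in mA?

V_GS = V_G − V_S = 4.48 − 1.11 = 3.37 V; V_DS = V_D − V_S = 8.9 − 1.11 = 7.79 V.
V_ov = V_GS − V_th = 3.37 − 1.27 = 2.1 V.
Since V_DS = 7.79 V ≥ V_ov = 2.1 V, the device is in saturation.
I_D = ½ k_n V_ov² = 0.5 × 5.57 × 2.1² = 12.3 mA.

Saturation; I_D = 12.3 mA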